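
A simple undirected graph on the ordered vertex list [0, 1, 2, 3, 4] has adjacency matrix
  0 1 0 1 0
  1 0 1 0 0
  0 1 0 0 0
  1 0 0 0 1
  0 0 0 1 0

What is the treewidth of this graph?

A width-1 tree decomposition is:
Bags: B1 = {3, 4}  B2 = {0, 3}  B3 = {0, 1}  B4 = {1, 2}
Tree: B1–B2, B2–B3, B3–B4
The largest bag has 2 vertices, giving width 1; this decomposition certifies tw(G) ≤ 1. Since G has at least one edge (e.g. 4–3), it is not an edgeless graph, so tw(G) ≥ 1. Therefore the treewidth is 1.

1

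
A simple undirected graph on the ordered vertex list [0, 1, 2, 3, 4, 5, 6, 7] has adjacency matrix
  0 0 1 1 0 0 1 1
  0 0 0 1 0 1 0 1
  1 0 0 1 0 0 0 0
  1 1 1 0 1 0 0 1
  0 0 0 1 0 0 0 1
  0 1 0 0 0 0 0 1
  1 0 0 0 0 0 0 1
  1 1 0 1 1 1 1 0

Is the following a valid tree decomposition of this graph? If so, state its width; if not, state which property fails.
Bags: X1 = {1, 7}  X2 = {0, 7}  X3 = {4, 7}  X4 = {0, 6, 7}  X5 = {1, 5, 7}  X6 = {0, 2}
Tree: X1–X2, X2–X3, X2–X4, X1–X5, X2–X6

No — vertex 3 appears in no bag.

A tree decomposition must satisfy three properties: every vertex lies in some bag; for every edge, both endpoints lie together in some bag; and for every vertex, the bags containing it form a connected subtree. Here vertex 3 appears in no bag, so the decomposition is invalid.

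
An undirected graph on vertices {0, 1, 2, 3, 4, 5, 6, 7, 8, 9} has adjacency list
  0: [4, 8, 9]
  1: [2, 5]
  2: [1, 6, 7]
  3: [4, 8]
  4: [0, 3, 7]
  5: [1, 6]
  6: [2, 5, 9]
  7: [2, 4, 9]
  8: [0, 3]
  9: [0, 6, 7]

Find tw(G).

2

A width-2 tree decomposition is:
Bags: B1 = {1, 2, 5}  B2 = {2, 5, 6}  B3 = {2, 6, 7}  B4 = {6, 7, 9}  B5 = {4, 7, 9}  B6 = {0, 4, 9}  B7 = {0, 3, 4}  B8 = {0, 3, 8}
Tree: B1–B2, B2–B3, B3–B4, B4–B5, B5–B6, B6–B7, B7–B8
The largest bag has 3 vertices, giving width 2; this decomposition certifies tw(G) ≤ 2. For the lower bound, G contains the cycle 1–5–6–2–1, so G is not a forest; only forests have treewidth ≤ 1, hence tw(G) ≥ 2. Combining the bounds, tw(G) = 2.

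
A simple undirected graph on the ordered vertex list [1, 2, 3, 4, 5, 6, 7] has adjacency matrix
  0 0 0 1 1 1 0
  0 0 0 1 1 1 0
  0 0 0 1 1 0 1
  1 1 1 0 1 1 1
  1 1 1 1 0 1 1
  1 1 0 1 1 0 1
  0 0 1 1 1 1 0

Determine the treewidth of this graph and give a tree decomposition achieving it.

Each bag holds 4 vertices, so the decomposition has width 3, which upper-bounds the treewidth. For the lower bound, the 4 vertices {3, 4, 5, 7} are pairwise adjacent, and any tree decomposition puts a clique entirely inside one bag — forcing width ≥ 3. Therefore the treewidth is 3.

Treewidth 3.
Bags: B1 = {3, 4, 5, 7}  B2 = {4, 5, 6, 7}  B3 = {2, 4, 5, 6}  B4 = {1, 4, 5, 6}
Tree: B1–B2, B2–B3, B2–B4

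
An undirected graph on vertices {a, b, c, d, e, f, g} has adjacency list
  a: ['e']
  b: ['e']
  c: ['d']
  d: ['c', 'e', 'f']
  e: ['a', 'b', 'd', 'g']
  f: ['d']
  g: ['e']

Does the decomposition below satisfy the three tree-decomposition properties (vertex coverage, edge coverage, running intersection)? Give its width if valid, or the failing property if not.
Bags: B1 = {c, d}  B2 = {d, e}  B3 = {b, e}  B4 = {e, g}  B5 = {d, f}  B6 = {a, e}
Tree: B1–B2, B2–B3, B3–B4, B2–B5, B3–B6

Every vertex of G appears in some bag (union = {a, b, c, d, e, f, g}); every edge is covered by a bag; and for each vertex v the set of bags containing v is connected in the bag tree. The decomposition is therefore valid. The largest bag has 2 vertices, so the width is 1.

Yes; width 1.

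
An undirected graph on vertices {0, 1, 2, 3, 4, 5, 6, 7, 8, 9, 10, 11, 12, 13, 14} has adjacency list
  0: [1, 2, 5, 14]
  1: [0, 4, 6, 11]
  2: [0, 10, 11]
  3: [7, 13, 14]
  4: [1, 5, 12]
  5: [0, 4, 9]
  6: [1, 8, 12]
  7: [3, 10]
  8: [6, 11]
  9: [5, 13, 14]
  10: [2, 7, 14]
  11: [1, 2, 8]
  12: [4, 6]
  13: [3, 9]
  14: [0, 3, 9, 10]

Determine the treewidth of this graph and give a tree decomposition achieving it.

Treewidth 3.
One optimal decomposition is:
Bags: B1 = {3, 7, 10, 13}  B2 = {3, 10, 13, 14}  B3 = {9, 10, 13, 14}  B4 = {2, 9, 10, 14}  B5 = {0, 2, 9, 14}  B6 = {0, 2, 5, 9}  B7 = {0, 2, 5, 11}  B8 = {0, 1, 5, 11}  B9 = {1, 4, 5, 11}  B10 = {1, 4, 8, 11}  B11 = {1, 4, 6, 8}  B12 = {4, 6, 8, 12}
Tree: B1–B2, B2–B3, B3–B4, B4–B5, B5–B6, B6–B7, B7–B8, B8–B9, B9–B10, B10–B11, B11–B12

Every bag has size at most 4, so the width is 4 − 1 = 3 and tw(G) ≤ 3. For the lower bound: the 4 vertex sets {3,7,13}, {10}, {14}, {0,2,5,9} are disjoint, each induces a connected subgraph, and every pair is joined by at least one edge of G. Contracting each set to a single vertex therefore yields K_{4} as a minor, and since treewidth is minor-monotone, tw(G) ≥ tw(K_{4}) = 3. The upper and lower bounds meet at 3, so that is the treewidth.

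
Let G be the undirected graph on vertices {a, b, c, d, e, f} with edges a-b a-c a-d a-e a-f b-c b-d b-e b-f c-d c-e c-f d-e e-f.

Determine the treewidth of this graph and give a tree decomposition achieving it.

Treewidth 4.
One optimal decomposition is:
Bags: B1 = {a, b, c, e, f}  B2 = {a, b, c, d, e}
Tree: B1–B2

Every bag has size at most 5, so the width is 5 − 1 = 4 and tw(G) ≤ 4. On the other hand G contains the 5-clique {a, b, c, d, e}. A clique must lie in a single bag of any decomposition, so no decomposition can have width below 4. The upper and lower bounds meet at 4, so that is the treewidth.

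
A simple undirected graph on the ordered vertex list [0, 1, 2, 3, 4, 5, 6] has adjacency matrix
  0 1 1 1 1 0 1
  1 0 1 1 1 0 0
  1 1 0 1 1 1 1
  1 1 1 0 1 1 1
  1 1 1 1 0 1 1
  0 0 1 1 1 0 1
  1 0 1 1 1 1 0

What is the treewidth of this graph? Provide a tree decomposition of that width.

Each bag holds 5 vertices, so the decomposition has width 4, which upper-bounds the treewidth. For the lower bound, the 5 vertices {0, 1, 2, 3, 4} are pairwise adjacent, and any tree decomposition puts a clique entirely inside one bag — forcing width ≥ 4. Therefore the treewidth is 4.

Treewidth 4.
Bags: B1 = {0, 1, 2, 3, 4}  B2 = {0, 2, 3, 4, 6}  B3 = {2, 3, 4, 5, 6}
Tree: B1–B2, B2–B3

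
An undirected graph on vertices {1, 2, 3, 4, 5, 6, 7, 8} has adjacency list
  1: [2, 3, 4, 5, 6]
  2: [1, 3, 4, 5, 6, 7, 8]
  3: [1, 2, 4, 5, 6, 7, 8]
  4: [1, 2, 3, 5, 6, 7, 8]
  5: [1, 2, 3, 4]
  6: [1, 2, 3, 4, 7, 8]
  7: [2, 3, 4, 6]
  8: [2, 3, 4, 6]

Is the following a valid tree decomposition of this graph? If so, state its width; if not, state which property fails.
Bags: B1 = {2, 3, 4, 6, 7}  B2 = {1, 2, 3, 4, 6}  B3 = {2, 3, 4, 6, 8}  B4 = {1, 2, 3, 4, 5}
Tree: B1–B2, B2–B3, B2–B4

Yes; width 4.

Every vertex of G appears in some bag (union = {1, 2, 3, 4, 5, 6, 7, 8}); every edge is covered by a bag; and for each vertex v the set of bags containing v is connected in the bag tree. The decomposition is therefore valid. The largest bag has 5 vertices, so the width is 4.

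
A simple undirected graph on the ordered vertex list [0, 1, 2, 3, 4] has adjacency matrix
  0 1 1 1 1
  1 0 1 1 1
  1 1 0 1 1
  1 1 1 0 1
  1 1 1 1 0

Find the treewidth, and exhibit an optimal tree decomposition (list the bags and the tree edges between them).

Treewidth 4.
Bags: B1 = {0, 1, 2, 3, 4}
Tree: (single bag)

With just one bag of size 5, the width is 5 − 1 = 4, so tw(G) ≤ 4. For the lower bound, the 5 vertices {0, 1, 2, 3, 4} are pairwise adjacent, and any tree decomposition puts a clique entirely inside one bag — forcing width ≥ 4. Hence tw(G) = 4 exactly.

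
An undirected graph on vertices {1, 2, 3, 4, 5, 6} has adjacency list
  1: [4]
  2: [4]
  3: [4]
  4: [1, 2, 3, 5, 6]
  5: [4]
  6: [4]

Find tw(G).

1

A width-1 tree decomposition is:
Bags: B1 = {1, 4}  B2 = {3, 4}  B3 = {2, 4}  B4 = {4, 6}  B5 = {4, 5}
Tree: B1–B2, B2–B3, B1–B4, B2–B5
Each bag holds 2 vertices, so the decomposition has width 1, which upper-bounds the treewidth. G has an edge, so its treewidth is at least 1. The upper and lower bounds meet at 1, so that is the treewidth.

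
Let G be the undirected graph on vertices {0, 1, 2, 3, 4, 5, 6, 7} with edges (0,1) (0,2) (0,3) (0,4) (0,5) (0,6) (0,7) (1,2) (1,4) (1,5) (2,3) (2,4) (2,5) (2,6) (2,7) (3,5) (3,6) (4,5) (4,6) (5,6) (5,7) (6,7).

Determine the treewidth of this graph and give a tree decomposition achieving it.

Each bag holds 5 vertices, so the decomposition has width 4, which upper-bounds the treewidth. Conversely, {0, 1, 2, 4, 5} is a clique of size 5, and the vertices of any clique must share a bag in every tree decomposition; so some bag has ≥ 5 vertices and tw(G) ≥ 4. The upper and lower bounds meet at 4, so that is the treewidth.

Treewidth 4.
One such decomposition:
Bags: B1 = {0, 2, 4, 5, 6}  B2 = {0, 1, 2, 4, 5}  B3 = {0, 2, 3, 5, 6}  B4 = {0, 2, 5, 6, 7}
Tree: B1–B2, B1–B3, B1–B4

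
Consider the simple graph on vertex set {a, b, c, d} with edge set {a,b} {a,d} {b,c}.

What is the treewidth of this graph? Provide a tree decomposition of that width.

Every bag has size at most 2, so the width is 2 − 1 = 1 and tw(G) ≤ 1. Since G has at least one edge (e.g. d–a), it is not an edgeless graph, so tw(G) ≥ 1. Therefore the treewidth is 1.

Treewidth 1.
Bags: B1 = {a, d}  B2 = {a, b}  B3 = {b, c}
Tree: B1–B2, B2–B3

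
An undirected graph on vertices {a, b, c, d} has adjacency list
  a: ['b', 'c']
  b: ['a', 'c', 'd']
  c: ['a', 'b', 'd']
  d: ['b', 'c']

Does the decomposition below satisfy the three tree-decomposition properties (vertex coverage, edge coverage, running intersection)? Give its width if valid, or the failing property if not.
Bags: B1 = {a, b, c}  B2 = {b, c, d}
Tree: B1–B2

Yes; width 2.

Every vertex of G appears in some bag (union = {a, b, c, d}); every edge is covered by a bag; and for each vertex v the set of bags containing v is connected in the bag tree. The decomposition is therefore valid. The largest bag has 3 vertices, so the width is 2.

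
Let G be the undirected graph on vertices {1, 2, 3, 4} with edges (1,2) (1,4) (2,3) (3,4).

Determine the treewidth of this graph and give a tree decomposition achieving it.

The largest bag has 3 vertices, giving width 2; this decomposition certifies tw(G) ≤ 2. For the lower bound, G contains the cycle 1–2–3–4–1, so G is not a forest; only forests have treewidth ≤ 1, hence tw(G) ≥ 2. The upper and lower bounds meet at 2, so that is the treewidth.

Treewidth 2.
Bags: B1 = {1, 2, 3}  B2 = {1, 3, 4}
Tree: B1–B2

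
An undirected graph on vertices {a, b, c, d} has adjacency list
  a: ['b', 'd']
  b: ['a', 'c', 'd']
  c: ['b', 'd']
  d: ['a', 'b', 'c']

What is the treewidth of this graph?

2

A width-2 tree decomposition is:
Bags: B1 = {b, c, d}  B2 = {a, b, d}
Tree: B1–B2
Every bag has size at most 3, so the width is 3 − 1 = 2 and tw(G) ≤ 2. On the other hand G contains the 3-clique {b, c, d}. A clique must lie in a single bag of any decomposition, so no decomposition can have width below 2. Hence tw(G) = 2 exactly.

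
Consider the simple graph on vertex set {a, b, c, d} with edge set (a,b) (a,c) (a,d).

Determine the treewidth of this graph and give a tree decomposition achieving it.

Each bag holds 2 vertices, so the decomposition has width 1, which upper-bounds the treewidth. Any graph with an edge has treewidth ≥ 1, and G has the edge a–b. Hence tw(G) = 1 exactly.

Treewidth 1.
One such decomposition:
Bags: B1 = {a, b}  B2 = {a, c}  B3 = {a, d}
Tree: B1–B2, B2–B3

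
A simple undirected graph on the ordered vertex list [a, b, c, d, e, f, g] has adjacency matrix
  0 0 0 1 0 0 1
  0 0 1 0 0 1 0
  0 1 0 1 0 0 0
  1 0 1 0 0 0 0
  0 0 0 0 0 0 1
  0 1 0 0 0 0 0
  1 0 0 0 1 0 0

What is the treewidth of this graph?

1

A width-1 tree decomposition is:
Bags: B1 = {a, d}  B2 = {c, d}  B3 = {a, g}  B4 = {b, c}  B5 = {e, g}  B6 = {b, f}
Tree: B1–B2, B1–B3, B2–B4, B3–B5, B4–B6
Every bag has size at most 2, so the width is 2 − 1 = 1 and tw(G) ≤ 1. Since G has at least one edge (e.g. d–a), it is not an edgeless graph, so tw(G) ≥ 1. The upper and lower bounds meet at 1, so that is the treewidth.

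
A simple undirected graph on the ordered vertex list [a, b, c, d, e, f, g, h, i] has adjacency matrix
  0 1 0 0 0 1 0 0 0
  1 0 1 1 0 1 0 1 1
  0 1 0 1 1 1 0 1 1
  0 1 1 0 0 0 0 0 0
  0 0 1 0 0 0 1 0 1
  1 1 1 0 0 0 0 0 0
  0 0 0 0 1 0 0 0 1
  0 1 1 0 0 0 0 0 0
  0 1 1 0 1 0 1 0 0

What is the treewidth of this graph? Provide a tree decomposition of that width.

Treewidth 2.
Bags: B1 = {b, c, i}  B2 = {b, c, d}  B3 = {c, e, i}  B4 = {b, c, h}  B5 = {b, c, f}  B6 = {e, g, i}  B7 = {a, b, f}
Tree: B1–B2, B1–B3, B1–B4, B4–B5, B3–B6, B5–B7

The largest bag has 3 vertices, giving width 2; this decomposition certifies tw(G) ≤ 2. Conversely, {e, g, i} is a clique of size 3, and the vertices of any clique must share a bag in every tree decomposition; so some bag has ≥ 3 vertices and tw(G) ≥ 2. The upper and lower bounds meet at 2, so that is the treewidth.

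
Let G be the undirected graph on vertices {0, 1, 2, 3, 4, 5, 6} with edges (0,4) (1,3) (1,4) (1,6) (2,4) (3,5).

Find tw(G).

1

A width-1 tree decomposition is:
Bags: B1 = {3, 5}  B2 = {1, 3}  B3 = {1, 4}  B4 = {1, 6}  B5 = {2, 4}  B6 = {0, 4}
Tree: B1–B2, B2–B3, B2–B4, B3–B5, B3–B6
Every bag has size at most 2, so the width is 2 − 1 = 1 and tw(G) ≤ 1. Since G has at least one edge (e.g. 3–5), it is not an edgeless graph, so tw(G) ≥ 1. Therefore the treewidth is 1.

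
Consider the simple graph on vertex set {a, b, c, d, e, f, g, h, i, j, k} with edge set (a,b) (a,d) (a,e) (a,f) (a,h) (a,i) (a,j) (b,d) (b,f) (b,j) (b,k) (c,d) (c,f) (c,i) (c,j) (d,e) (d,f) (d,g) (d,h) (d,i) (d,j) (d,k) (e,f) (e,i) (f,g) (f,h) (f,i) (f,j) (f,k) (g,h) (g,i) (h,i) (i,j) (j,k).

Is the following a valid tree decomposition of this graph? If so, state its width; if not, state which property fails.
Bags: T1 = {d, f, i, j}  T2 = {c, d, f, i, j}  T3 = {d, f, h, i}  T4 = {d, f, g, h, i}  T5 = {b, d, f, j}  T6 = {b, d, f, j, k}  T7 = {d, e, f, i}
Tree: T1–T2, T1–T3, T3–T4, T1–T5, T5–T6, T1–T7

A tree decomposition must satisfy three properties: every vertex lies in some bag; for every edge, both endpoints lie together in some bag; and for every vertex, the bags containing it form a connected subtree. Here vertex a appears in no bag, so the decomposition is invalid.

No — vertex a appears in no bag.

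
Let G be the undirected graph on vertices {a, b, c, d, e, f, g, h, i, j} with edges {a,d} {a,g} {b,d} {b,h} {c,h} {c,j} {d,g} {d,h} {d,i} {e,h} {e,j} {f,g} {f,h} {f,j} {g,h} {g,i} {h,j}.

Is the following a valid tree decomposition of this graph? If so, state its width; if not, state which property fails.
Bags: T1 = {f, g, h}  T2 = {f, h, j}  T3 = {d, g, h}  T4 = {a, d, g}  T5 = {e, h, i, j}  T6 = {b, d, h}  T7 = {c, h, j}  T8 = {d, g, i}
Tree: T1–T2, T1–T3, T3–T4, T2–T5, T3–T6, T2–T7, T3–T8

A tree decomposition must satisfy three properties: every vertex lies in some bag; for every edge, both endpoints lie together in some bag; and for every vertex, the bags containing it form a connected subtree. Here bags containing vertex i are not connected in the tree, so the decomposition is invalid.

No — bags containing vertex i are not connected in the tree.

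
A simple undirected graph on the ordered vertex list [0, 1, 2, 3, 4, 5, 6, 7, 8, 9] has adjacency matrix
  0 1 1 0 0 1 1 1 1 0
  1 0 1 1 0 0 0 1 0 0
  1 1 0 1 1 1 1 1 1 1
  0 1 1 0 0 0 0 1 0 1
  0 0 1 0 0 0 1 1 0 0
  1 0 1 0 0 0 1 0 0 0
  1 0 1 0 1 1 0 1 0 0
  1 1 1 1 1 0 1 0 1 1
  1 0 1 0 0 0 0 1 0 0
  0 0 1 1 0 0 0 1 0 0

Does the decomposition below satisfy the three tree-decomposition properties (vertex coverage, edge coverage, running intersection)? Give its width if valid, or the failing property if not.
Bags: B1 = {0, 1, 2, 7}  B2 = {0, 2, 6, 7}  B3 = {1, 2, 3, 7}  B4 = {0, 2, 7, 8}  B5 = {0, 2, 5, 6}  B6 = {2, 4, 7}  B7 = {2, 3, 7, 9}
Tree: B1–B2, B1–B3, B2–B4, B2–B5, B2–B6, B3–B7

A tree decomposition must satisfy three properties: every vertex lies in some bag; for every edge, both endpoints lie together in some bag; and for every vertex, the bags containing it form a connected subtree. Here edge (6,4) lies in no bag, so the decomposition is invalid.

No — edge (6,4) lies in no bag.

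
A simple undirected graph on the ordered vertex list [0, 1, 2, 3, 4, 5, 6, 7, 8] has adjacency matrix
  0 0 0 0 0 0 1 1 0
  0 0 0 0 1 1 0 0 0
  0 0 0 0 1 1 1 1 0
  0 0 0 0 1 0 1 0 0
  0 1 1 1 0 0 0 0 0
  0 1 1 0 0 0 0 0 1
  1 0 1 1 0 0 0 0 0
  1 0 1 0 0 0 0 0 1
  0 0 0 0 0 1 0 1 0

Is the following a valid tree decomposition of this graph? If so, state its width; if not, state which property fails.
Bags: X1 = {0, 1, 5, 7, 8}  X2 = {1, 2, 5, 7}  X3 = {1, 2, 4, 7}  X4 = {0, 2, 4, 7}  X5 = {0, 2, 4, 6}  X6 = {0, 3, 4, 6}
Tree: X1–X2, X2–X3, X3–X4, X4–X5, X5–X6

A tree decomposition must satisfy three properties: every vertex lies in some bag; for every edge, both endpoints lie together in some bag; and for every vertex, the bags containing it form a connected subtree. Here bags containing vertex 0 are not connected in the tree, so the decomposition is invalid.

No — bags containing vertex 0 are not connected in the tree.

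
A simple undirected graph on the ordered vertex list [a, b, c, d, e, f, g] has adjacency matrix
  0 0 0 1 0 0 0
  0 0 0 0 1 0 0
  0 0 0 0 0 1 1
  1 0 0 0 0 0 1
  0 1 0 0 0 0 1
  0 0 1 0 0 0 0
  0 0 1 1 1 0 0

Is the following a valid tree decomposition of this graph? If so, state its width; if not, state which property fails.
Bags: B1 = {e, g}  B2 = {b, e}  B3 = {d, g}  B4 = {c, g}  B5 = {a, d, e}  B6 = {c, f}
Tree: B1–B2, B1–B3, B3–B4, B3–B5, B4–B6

No — bags containing vertex e are not connected in the tree.

A tree decomposition must satisfy three properties: every vertex lies in some bag; for every edge, both endpoints lie together in some bag; and for every vertex, the bags containing it form a connected subtree. Here bags containing vertex e are not connected in the tree, so the decomposition is invalid.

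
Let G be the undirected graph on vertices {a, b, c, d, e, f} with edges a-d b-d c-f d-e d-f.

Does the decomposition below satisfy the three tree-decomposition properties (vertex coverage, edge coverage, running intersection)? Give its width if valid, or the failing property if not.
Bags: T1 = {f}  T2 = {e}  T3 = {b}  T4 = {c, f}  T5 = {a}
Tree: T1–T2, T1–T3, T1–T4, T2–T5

No — vertex d appears in no bag.

A tree decomposition must satisfy three properties: every vertex lies in some bag; for every edge, both endpoints lie together in some bag; and for every vertex, the bags containing it form a connected subtree. Here vertex d appears in no bag, so the decomposition is invalid.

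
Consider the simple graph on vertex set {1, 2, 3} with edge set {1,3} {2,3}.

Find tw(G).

1

A width-1 tree decomposition is:
Bags: B1 = {1, 3}  B2 = {2, 3}
Tree: B1–B2
Every bag has size at most 2, so the width is 2 − 1 = 1 and tw(G) ≤ 1. Since G has at least one edge (e.g. 1–3), it is not an edgeless graph, so tw(G) ≥ 1. Therefore the treewidth is 1.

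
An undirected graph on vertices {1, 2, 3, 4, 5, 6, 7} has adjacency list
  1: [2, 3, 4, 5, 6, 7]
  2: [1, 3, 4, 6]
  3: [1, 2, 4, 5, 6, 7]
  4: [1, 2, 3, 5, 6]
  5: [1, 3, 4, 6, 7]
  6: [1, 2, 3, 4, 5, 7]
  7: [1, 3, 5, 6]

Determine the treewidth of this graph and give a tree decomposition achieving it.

Treewidth 4.
One such decomposition:
Bags: B1 = {1, 3, 4, 5, 6}  B2 = {1, 3, 5, 6, 7}  B3 = {1, 2, 3, 4, 6}
Tree: B1–B2, B1–B3

The largest bag has 5 vertices, giving width 4; this decomposition certifies tw(G) ≤ 4. Conversely, {1, 2, 3, 4, 6} is a clique of size 5, and the vertices of any clique must share a bag in every tree decomposition; so some bag has ≥ 5 vertices and tw(G) ≥ 4. Hence tw(G) = 4 exactly.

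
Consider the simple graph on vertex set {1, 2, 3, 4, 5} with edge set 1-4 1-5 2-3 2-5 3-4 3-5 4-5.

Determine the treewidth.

A width-2 tree decomposition is:
Bags: B1 = {2, 3, 5}  B2 = {3, 4, 5}  B3 = {1, 4, 5}
Tree: B1–B2, B2–B3
The largest bag has 3 vertices, giving width 2; this decomposition certifies tw(G) ≤ 2. For the lower bound, the 3 vertices {1, 4, 5} are pairwise adjacent, and any tree decomposition puts a clique entirely inside one bag — forcing width ≥ 2. The upper and lower bounds meet at 2, so that is the treewidth.

2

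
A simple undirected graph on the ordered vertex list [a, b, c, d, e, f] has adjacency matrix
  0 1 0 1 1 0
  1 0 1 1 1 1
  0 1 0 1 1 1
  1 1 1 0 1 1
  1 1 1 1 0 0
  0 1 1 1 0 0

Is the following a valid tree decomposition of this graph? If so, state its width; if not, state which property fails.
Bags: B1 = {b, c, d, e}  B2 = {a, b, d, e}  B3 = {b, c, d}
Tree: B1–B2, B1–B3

A tree decomposition must satisfy three properties: every vertex lies in some bag; for every edge, both endpoints lie together in some bag; and for every vertex, the bags containing it form a connected subtree. Here vertex f appears in no bag, so the decomposition is invalid.

No — vertex f appears in no bag.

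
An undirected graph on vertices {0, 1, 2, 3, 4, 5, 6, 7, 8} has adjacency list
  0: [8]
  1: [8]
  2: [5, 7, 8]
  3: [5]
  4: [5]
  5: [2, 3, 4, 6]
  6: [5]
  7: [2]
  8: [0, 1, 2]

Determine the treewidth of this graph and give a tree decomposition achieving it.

Each bag holds 2 vertices, so the decomposition has width 1, which upper-bounds the treewidth. Any graph with an edge has treewidth ≥ 1, and G has the edge 8–2. Combining the bounds, tw(G) = 1.

Treewidth 1.
Bags: B1 = {2, 8}  B2 = {2, 5}  B3 = {4, 5}  B4 = {3, 5}  B5 = {5, 6}  B6 = {2, 7}  B7 = {0, 8}  B8 = {1, 8}
Tree: B1–B2, B2–B3, B3–B4, B2–B5, B1–B6, B1–B7, B7–B8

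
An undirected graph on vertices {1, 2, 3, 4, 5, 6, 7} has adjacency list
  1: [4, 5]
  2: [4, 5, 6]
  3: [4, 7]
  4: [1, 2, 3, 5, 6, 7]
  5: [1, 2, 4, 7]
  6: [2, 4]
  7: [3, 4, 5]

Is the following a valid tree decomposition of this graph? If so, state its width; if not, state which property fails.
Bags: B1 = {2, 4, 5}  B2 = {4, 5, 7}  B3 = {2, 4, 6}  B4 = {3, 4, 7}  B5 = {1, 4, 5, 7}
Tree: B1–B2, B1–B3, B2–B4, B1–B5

No — bags containing vertex 7 are not connected in the tree.

A tree decomposition must satisfy three properties: every vertex lies in some bag; for every edge, both endpoints lie together in some bag; and for every vertex, the bags containing it form a connected subtree. Here bags containing vertex 7 are not connected in the tree, so the decomposition is invalid.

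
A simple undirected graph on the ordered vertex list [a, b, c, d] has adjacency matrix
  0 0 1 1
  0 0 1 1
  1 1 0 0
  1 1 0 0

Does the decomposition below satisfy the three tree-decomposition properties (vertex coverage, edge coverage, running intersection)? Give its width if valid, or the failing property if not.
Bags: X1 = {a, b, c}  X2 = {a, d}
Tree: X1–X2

A tree decomposition must satisfy three properties: every vertex lies in some bag; for every edge, both endpoints lie together in some bag; and for every vertex, the bags containing it form a connected subtree. Here edge (b,d) lies in no bag, so the decomposition is invalid.

No — edge (b,d) lies in no bag.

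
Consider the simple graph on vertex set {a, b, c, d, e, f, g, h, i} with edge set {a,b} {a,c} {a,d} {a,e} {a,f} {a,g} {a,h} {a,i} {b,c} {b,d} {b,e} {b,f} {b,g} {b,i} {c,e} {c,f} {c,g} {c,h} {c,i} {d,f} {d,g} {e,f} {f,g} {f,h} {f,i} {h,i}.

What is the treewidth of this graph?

A width-4 tree decomposition is:
Bags: B1 = {a, b, c, e, f}  B2 = {a, b, c, f, g}  B3 = {a, b, c, f, i}  B4 = {a, c, f, h, i}  B5 = {a, b, d, f, g}
Tree: B1–B2, B2–B3, B3–B4, B2–B5
Every bag has size at most 5, so the width is 5 − 1 = 4 and tw(G) ≤ 4. On the other hand G contains the 5-clique {a, c, f, h, i}. A clique must lie in a single bag of any decomposition, so no decomposition can have width below 4. The upper and lower bounds meet at 4, so that is the treewidth.

4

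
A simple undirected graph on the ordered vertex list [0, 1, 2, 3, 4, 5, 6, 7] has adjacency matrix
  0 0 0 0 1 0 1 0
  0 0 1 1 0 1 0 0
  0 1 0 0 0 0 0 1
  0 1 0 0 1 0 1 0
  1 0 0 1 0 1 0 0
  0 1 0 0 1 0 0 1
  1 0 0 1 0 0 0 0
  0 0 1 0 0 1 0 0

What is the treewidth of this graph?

2

A width-2 tree decomposition is:
Bags: B1 = {0, 4, 6}  B2 = {3, 4, 6}  B3 = {3, 4, 5}  B4 = {1, 3, 5}  B5 = {1, 5, 7}  B6 = {1, 2, 7}
Tree: B1–B2, B2–B3, B3–B4, B4–B5, B5–B6
Each bag holds 3 vertices, so the decomposition has width 2, which upper-bounds the treewidth. For the lower bound, G contains the cycle 0–6–3–4–0, so G is not a forest; only forests have treewidth ≤ 1, hence tw(G) ≥ 2. Therefore the treewidth is 2.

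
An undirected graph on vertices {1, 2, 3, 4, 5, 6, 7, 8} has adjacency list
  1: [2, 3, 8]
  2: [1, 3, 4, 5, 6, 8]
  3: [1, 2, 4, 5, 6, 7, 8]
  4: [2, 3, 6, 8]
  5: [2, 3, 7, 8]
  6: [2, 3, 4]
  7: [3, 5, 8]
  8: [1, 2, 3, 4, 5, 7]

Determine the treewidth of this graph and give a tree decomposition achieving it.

Treewidth 3.
Bags: B1 = {2, 3, 5, 8}  B2 = {2, 3, 4, 8}  B3 = {1, 2, 3, 8}  B4 = {3, 5, 7, 8}  B5 = {2, 3, 4, 6}
Tree: B1–B2, B2–B3, B1–B4, B2–B5

Each bag holds 4 vertices, so the decomposition has width 3, which upper-bounds the treewidth. For the lower bound, the 4 vertices {1, 2, 3, 8} are pairwise adjacent, and any tree decomposition puts a clique entirely inside one bag — forcing width ≥ 3. Combining the bounds, tw(G) = 3.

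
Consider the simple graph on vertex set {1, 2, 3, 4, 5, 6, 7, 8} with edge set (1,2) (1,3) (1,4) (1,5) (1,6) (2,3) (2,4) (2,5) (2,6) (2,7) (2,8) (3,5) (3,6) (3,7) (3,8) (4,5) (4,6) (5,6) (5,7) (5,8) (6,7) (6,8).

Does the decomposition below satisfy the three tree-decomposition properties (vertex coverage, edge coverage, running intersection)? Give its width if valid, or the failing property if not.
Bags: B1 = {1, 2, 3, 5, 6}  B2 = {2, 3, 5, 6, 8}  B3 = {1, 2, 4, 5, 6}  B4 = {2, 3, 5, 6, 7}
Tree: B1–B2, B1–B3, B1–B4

Every vertex of G appears in some bag (union = {1, 2, 3, 4, 5, 6, 7, 8}); every edge is covered by a bag; and for each vertex v the set of bags containing v is connected in the bag tree. The decomposition is therefore valid. The largest bag has 5 vertices, so the width is 4.

Yes; width 4.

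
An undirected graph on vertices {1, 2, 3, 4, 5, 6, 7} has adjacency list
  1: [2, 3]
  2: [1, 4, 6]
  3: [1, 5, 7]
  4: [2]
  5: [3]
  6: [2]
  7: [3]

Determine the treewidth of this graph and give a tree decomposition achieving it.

Every bag has size at most 2, so the width is 2 − 1 = 1 and tw(G) ≤ 1. Any graph with an edge has treewidth ≥ 1, and G has the edge 3–5. The upper and lower bounds meet at 1, so that is the treewidth.

Treewidth 1.
One optimal decomposition is:
Bags: B1 = {3, 5}  B2 = {1, 3}  B3 = {1, 2}  B4 = {2, 4}  B5 = {3, 7}  B6 = {2, 6}
Tree: B1–B2, B2–B3, B3–B4, B2–B5, B4–B6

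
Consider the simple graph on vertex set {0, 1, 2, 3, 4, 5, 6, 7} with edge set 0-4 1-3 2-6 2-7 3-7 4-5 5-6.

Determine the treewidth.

1

A width-1 tree decomposition is:
Bags: B1 = {0, 4}  B2 = {4, 5}  B3 = {5, 6}  B4 = {2, 6}  B5 = {2, 7}  B6 = {3, 7}  B7 = {1, 3}
Tree: B1–B2, B2–B3, B3–B4, B4–B5, B5–B6, B6–B7
The largest bag has 2 vertices, giving width 1; this decomposition certifies tw(G) ≤ 1. G has an edge, so its treewidth is at least 1. Combining the bounds, tw(G) = 1.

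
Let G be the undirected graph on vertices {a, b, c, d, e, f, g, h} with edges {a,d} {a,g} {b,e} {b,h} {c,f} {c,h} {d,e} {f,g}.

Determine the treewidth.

2

A width-2 tree decomposition is:
Bags: B1 = {a, d, e}  B2 = {a, b, e}  B3 = {a, b, h}  B4 = {a, c, h}  B5 = {a, c, f}  B6 = {a, f, g}
Tree: B1–B2, B2–B3, B3–B4, B4–B5, B5–B6
Each bag holds 3 vertices, so the decomposition has width 2, which upper-bounds the treewidth. Since a–d–e–b–h–c–f–g–a is a cycle in G, G is not acyclic. Forests are exactly the graphs of treewidth ≤ 1, so tw(G) ≥ 2. The upper and lower bounds meet at 2, so that is the treewidth.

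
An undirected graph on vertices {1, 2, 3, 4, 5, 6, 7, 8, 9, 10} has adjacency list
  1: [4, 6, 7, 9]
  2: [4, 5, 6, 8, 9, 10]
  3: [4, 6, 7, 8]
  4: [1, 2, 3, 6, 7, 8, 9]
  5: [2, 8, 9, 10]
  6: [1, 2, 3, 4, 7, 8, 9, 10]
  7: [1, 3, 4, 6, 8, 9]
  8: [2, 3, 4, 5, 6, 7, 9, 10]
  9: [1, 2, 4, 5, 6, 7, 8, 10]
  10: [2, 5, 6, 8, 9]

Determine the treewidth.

A width-4 tree decomposition is:
Bags: B1 = {4, 6, 7, 8, 9}  B2 = {3, 4, 6, 7, 8}  B3 = {2, 4, 6, 8, 9}  B4 = {2, 6, 8, 9, 10}  B5 = {2, 5, 8, 9, 10}  B6 = {1, 4, 6, 7, 9}
Tree: B1–B2, B1–B3, B3–B4, B4–B5, B1–B6
Each bag holds 5 vertices, so the decomposition has width 4, which upper-bounds the treewidth. For the lower bound, the 5 vertices {2, 5, 8, 9, 10} are pairwise adjacent, and any tree decomposition puts a clique entirely inside one bag — forcing width ≥ 4. Combining the bounds, tw(G) = 4.

4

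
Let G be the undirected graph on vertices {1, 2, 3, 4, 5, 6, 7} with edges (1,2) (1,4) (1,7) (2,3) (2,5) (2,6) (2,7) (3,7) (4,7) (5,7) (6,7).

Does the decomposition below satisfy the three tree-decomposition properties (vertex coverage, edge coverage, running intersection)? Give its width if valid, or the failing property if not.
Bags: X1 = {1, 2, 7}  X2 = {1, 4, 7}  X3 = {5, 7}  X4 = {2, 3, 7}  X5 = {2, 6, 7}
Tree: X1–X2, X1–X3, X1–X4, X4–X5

No — edge (2,5) lies in no bag.

A tree decomposition must satisfy three properties: every vertex lies in some bag; for every edge, both endpoints lie together in some bag; and for every vertex, the bags containing it form a connected subtree. Here edge (2,5) lies in no bag, so the decomposition is invalid.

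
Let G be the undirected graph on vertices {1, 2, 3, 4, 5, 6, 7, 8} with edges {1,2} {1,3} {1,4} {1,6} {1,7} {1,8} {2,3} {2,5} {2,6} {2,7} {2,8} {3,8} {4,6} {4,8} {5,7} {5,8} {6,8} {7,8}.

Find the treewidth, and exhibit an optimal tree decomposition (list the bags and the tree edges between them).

Treewidth 3.
One such decomposition:
Bags: B1 = {1, 2, 3, 8}  B2 = {1, 2, 6, 8}  B3 = {1, 4, 6, 8}  B4 = {1, 2, 7, 8}  B5 = {2, 5, 7, 8}
Tree: B1–B2, B2–B3, B1–B4, B4–B5

Every bag has size at most 4, so the width is 4 − 1 = 3 and tw(G) ≤ 3. On the other hand G contains the 4-clique {1, 2, 3, 8}. A clique must lie in a single bag of any decomposition, so no decomposition can have width below 3. The upper and lower bounds meet at 3, so that is the treewidth.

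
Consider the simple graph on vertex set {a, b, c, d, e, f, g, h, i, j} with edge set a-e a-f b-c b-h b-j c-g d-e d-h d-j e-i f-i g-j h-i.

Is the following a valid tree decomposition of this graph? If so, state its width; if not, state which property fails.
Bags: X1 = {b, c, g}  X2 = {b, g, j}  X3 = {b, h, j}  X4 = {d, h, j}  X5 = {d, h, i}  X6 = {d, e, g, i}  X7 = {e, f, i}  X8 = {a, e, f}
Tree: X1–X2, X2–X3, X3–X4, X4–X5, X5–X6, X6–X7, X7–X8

A tree decomposition must satisfy three properties: every vertex lies in some bag; for every edge, both endpoints lie together in some bag; and for every vertex, the bags containing it form a connected subtree. Here bags containing vertex g are not connected in the tree, so the decomposition is invalid.

No — bags containing vertex g are not connected in the tree.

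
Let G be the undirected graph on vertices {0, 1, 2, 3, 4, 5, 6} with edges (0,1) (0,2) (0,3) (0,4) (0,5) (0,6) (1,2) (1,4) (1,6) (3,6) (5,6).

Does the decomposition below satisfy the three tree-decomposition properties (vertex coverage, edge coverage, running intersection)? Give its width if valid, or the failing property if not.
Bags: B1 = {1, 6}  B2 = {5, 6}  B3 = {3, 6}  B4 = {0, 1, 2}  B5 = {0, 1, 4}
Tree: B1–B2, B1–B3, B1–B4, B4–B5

A tree decomposition must satisfy three properties: every vertex lies in some bag; for every edge, both endpoints lie together in some bag; and for every vertex, the bags containing it form a connected subtree. Here edge (0,6) lies in no bag, so the decomposition is invalid.

No — edge (0,6) lies in no bag.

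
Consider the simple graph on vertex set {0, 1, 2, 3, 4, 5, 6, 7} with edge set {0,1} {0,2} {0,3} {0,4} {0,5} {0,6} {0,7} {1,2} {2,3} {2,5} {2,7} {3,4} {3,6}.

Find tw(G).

2

A width-2 tree decomposition is:
Bags: B1 = {0, 2, 5}  B2 = {0, 2, 3}  B3 = {0, 3, 6}  B4 = {0, 2, 7}  B5 = {0, 1, 2}  B6 = {0, 3, 4}
Tree: B1–B2, B2–B3, B1–B4, B1–B5, B3–B6
Each bag holds 3 vertices, so the decomposition has width 2, which upper-bounds the treewidth. For the lower bound, the 3 vertices {0, 1, 2} are pairwise adjacent, and any tree decomposition puts a clique entirely inside one bag — forcing width ≥ 2. Combining the bounds, tw(G) = 2.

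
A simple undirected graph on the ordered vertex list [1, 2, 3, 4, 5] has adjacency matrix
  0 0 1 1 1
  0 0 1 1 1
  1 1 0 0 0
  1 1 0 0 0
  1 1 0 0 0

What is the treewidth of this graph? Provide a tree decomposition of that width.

Each bag holds 3 vertices, so the decomposition has width 2, which upper-bounds the treewidth. Since 3–1–4–2–3 is a cycle in G, G is not acyclic. Forests are exactly the graphs of treewidth ≤ 1, so tw(G) ≥ 2. The upper and lower bounds meet at 2, so that is the treewidth.

Treewidth 2.
One optimal decomposition is:
Bags: B1 = {1, 2, 3}  B2 = {1, 2, 4}  B3 = {1, 2, 5}
Tree: B1–B2, B2–B3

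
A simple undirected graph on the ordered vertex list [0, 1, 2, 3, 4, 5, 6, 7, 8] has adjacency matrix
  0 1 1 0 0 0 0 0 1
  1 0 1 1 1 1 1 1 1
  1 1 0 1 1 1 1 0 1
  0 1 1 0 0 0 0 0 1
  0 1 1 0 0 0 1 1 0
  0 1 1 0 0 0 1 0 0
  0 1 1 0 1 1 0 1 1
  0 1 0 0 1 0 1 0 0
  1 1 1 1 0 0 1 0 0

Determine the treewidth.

3

A width-3 tree decomposition is:
Bags: B1 = {1, 2, 6, 8}  B2 = {1, 2, 4, 6}  B3 = {1, 4, 6, 7}  B4 = {1, 2, 3, 8}  B5 = {0, 1, 2, 8}  B6 = {1, 2, 5, 6}
Tree: B1–B2, B2–B3, B1–B4, B4–B5, B2–B6
Every bag has size at most 4, so the width is 4 − 1 = 3 and tw(G) ≤ 3. Conversely, {0, 1, 2, 8} is a clique of size 4, and the vertices of any clique must share a bag in every tree decomposition; so some bag has ≥ 4 vertices and tw(G) ≥ 3. Combining the bounds, tw(G) = 3.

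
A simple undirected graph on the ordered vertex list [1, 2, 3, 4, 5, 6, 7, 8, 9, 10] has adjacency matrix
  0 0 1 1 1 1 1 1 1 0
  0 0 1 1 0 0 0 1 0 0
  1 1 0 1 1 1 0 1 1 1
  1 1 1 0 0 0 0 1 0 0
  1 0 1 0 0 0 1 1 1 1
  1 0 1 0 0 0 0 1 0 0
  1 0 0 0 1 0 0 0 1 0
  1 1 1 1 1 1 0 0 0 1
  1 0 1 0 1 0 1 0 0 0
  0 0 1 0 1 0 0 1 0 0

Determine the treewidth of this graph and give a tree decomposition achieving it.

Every bag has size at most 4, so the width is 4 − 1 = 3 and tw(G) ≤ 3. On the other hand G contains the 4-clique {1, 3, 4, 8}. A clique must lie in a single bag of any decomposition, so no decomposition can have width below 3. Combining the bounds, tw(G) = 3.

Treewidth 3.
Bags: B1 = {1, 3, 5, 8}  B2 = {1, 3, 4, 8}  B3 = {1, 3, 5, 9}  B4 = {1, 5, 7, 9}  B5 = {3, 5, 8, 10}  B6 = {2, 3, 4, 8}  B7 = {1, 3, 6, 8}
Tree: B1–B2, B1–B3, B3–B4, B1–B5, B2–B6, B2–B7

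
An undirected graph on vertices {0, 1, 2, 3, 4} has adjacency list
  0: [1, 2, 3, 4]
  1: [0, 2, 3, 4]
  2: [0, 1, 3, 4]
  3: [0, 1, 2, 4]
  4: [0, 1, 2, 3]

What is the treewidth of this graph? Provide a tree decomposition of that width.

Treewidth 4.
One optimal decomposition is:
Bags: B1 = {0, 1, 2, 3, 4}
Tree: (single bag)

With just one bag of size 5, the width is 5 − 1 = 4, so tw(G) ≤ 4. For the lower bound, the 5 vertices {0, 1, 2, 3, 4} are pairwise adjacent, and any tree decomposition puts a clique entirely inside one bag — forcing width ≥ 4. The upper and lower bounds meet at 4, so that is the treewidth.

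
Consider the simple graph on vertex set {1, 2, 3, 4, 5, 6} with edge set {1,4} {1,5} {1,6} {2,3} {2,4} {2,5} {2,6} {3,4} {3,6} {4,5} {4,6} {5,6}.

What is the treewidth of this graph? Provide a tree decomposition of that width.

Each bag holds 4 vertices, so the decomposition has width 3, which upper-bounds the treewidth. Conversely, {1, 4, 5, 6} is a clique of size 4, and the vertices of any clique must share a bag in every tree decomposition; so some bag has ≥ 4 vertices and tw(G) ≥ 3. Hence tw(G) = 3 exactly.

Treewidth 3.
One such decomposition:
Bags: B1 = {2, 3, 4, 6}  B2 = {2, 4, 5, 6}  B3 = {1, 4, 5, 6}
Tree: B1–B2, B2–B3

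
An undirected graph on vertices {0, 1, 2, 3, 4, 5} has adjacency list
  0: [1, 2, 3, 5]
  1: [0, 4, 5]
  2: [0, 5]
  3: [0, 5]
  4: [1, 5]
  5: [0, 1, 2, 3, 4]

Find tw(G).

A width-2 tree decomposition is:
Bags: B1 = {0, 1, 5}  B2 = {0, 2, 5}  B3 = {1, 4, 5}  B4 = {0, 3, 5}
Tree: B1–B2, B1–B3, B2–B4
Each bag holds 3 vertices, so the decomposition has width 2, which upper-bounds the treewidth. Conversely, {0, 1, 5} is a clique of size 3, and the vertices of any clique must share a bag in every tree decomposition; so some bag has ≥ 3 vertices and tw(G) ≥ 2. Hence tw(G) = 2 exactly.

2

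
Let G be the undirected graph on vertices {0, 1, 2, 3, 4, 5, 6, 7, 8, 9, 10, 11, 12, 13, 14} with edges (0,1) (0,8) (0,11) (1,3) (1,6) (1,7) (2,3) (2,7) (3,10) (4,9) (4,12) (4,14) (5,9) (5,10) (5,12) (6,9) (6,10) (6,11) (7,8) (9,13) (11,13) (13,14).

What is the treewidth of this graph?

A width-3 tree decomposition is:
Bags: B1 = {0, 2, 7, 8}  B2 = {0, 1, 2, 7}  B3 = {0, 1, 2, 3}  B4 = {0, 1, 3, 11}  B5 = {1, 3, 6, 11}  B6 = {3, 6, 10, 11}  B7 = {6, 10, 11, 13}  B8 = {6, 9, 10, 13}  B9 = {5, 9, 10, 13}  B10 = {5, 9, 13, 14}  B11 = {4, 5, 9, 14}  B12 = {4, 5, 12, 14}
Tree: B1–B2, B2–B3, B3–B4, B4–B5, B5–B6, B6–B7, B7–B8, B8–B9, B9–B10, B10–B11, B11–B12
Each bag holds 4 vertices, so the decomposition has width 3, which upper-bounds the treewidth. For the lower bound: the 4 vertex sets {2,7,8}, {0}, {1}, {3,6,10,11} are disjoint, each induces a connected subgraph, and every pair is joined by at least one edge of G. Contracting each set to a single vertex therefore yields K_{4} as a minor, and since treewidth is minor-monotone, tw(G) ≥ tw(K_{4}) = 3. Combining the bounds, tw(G) = 3.

3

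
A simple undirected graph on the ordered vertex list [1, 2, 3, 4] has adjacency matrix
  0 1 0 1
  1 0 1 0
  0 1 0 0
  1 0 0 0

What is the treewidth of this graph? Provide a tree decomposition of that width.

Treewidth 1.
One optimal decomposition is:
Bags: B1 = {1, 2}  B2 = {1, 4}  B3 = {2, 3}
Tree: B1–B2, B1–B3

Each bag holds 2 vertices, so the decomposition has width 1, which upper-bounds the treewidth. G has an edge, so its treewidth is at least 1. Combining the bounds, tw(G) = 1.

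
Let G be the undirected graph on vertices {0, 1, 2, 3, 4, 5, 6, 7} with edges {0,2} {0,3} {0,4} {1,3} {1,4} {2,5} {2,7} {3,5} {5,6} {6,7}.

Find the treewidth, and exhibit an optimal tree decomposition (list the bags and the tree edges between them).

Treewidth 2.
Bags: B1 = {2, 6, 7}  B2 = {2, 5, 6}  B3 = {0, 2, 5}  B4 = {0, 3, 5}  B5 = {0, 3, 4}  B6 = {1, 3, 4}
Tree: B1–B2, B2–B3, B3–B4, B4–B5, B5–B6

The largest bag has 3 vertices, giving width 2; this decomposition certifies tw(G) ≤ 2. The edges 7–6–5–2–7 form a cycle, so G is not a tree and its treewidth is at least 2. Hence tw(G) = 2 exactly.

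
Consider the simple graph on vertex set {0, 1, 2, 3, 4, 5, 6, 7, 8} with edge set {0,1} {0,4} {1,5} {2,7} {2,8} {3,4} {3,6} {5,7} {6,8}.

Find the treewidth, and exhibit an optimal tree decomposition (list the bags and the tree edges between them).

Treewidth 2.
One optimal decomposition is:
Bags: B1 = {3, 4, 6}  B2 = {0, 4, 6}  B3 = {0, 1, 6}  B4 = {1, 5, 6}  B5 = {5, 6, 7}  B6 = {2, 6, 7}  B7 = {2, 6, 8}
Tree: B1–B2, B2–B3, B3–B4, B4–B5, B5–B6, B6–B7

Each bag holds 3 vertices, so the decomposition has width 2, which upper-bounds the treewidth. The edges 6–3–4–0–1–5–7–2–8–6 form a cycle, so G is not a tree and its treewidth is at least 2. Therefore the treewidth is 2.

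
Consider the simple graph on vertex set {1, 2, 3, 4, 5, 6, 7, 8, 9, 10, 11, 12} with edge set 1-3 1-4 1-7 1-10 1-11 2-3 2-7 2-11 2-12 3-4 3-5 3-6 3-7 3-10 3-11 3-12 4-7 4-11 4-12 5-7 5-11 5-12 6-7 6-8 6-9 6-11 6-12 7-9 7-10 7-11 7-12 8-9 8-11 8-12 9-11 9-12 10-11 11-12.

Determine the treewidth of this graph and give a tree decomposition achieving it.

Treewidth 4.
One such decomposition:
Bags: B1 = {1, 3, 4, 7, 11}  B2 = {3, 4, 7, 11, 12}  B3 = {3, 6, 7, 11, 12}  B4 = {6, 7, 9, 11, 12}  B5 = {1, 3, 7, 10, 11}  B6 = {3, 5, 7, 11, 12}  B7 = {2, 3, 7, 11, 12}  B8 = {6, 8, 9, 11, 12}
Tree: B1–B2, B2–B3, B3–B4, B1–B5, B3–B6, B6–B7, B4–B8

Every bag has size at most 5, so the width is 5 − 1 = 4 and tw(G) ≤ 4. On the other hand G contains the 5-clique {6, 8, 9, 11, 12}. A clique must lie in a single bag of any decomposition, so no decomposition can have width below 4. The upper and lower bounds meet at 4, so that is the treewidth.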